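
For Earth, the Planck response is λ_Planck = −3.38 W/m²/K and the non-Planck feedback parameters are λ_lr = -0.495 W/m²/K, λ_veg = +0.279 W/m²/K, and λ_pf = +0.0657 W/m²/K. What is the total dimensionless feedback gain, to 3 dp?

-0.044

Convert to gains: g_lr = -0.495/3.38 = -0.1464; g_veg = 0.279/3.38 = 0.08254; g_pf = 0.0657/3.38 = 0.01944.
Total gain g = -0.04442.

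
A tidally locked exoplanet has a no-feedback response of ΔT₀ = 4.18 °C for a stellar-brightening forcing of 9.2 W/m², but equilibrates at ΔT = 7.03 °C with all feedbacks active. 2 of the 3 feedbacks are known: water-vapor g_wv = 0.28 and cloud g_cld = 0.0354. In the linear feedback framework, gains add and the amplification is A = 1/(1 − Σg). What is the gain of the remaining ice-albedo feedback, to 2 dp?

0.09

Amplification A = ΔT/ΔT₀ = 7.03/4.18 = 1.682.
Total gain g = 1 − 1/A = 1 − 1/1.682 = 0.4055.
Known gains sum to 0.28 + 0.0354 = 0.3154.
g_ice = 0.4055 − 0.3154 = 0.09.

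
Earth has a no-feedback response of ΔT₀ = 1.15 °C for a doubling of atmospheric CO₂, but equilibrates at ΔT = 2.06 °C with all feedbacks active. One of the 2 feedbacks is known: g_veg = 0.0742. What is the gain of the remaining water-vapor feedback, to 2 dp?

Amplification A = ΔT/ΔT₀ = 2.06/1.15 = 1.791.
Total gain g = 1 − 1/A = 1 − 1/1.791 = 0.4417.
The known gain is 0.0742.
g_wv = 0.4417 − 0.0742 = 0.37.

0.37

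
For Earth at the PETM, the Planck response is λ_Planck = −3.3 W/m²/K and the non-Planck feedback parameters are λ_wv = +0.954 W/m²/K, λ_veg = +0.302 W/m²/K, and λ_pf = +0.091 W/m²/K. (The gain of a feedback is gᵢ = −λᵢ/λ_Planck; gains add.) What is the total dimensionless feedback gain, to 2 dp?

Convert to gains: g_wv = 0.954/3.3 = 0.2891; g_veg = 0.302/3.3 = 0.09152; g_pf = 0.091/3.3 = 0.02758.
Total gain g = 0.4082.

0.41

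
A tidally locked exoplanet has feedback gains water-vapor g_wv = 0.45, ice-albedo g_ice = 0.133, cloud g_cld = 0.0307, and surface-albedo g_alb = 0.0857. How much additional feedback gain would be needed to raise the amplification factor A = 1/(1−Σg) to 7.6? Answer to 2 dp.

Current total gain = 0.6994.
Target gain for A = 7.6: g* = 1 − 1/7.6 = 0.8684.
Additional gain needed = 0.8684 − 0.6994 = 0.17.

0.17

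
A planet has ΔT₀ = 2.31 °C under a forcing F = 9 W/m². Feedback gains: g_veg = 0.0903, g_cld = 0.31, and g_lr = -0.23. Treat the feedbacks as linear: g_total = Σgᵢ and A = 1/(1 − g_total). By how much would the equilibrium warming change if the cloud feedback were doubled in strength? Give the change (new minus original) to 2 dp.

1.66 °C

Original: g = 0.1703, ΔT = 2.31/(1−0.1703) = 2.7841 °C.
With doubled cloud: g' = 0.4803, ΔT' = 2.31/(1−0.4803) = 4.4449 °C.
Change = 4.4449 − 2.7841 = 1.66 °C.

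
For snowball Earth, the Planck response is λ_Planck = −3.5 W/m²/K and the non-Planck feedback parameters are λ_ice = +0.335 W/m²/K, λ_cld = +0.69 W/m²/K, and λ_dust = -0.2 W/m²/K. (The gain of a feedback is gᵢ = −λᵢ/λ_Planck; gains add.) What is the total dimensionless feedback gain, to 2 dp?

Convert to gains: g_ice = 0.335/3.5 = 0.09571; g_cld = 0.69/3.5 = 0.1971; g_dust = -0.2/3.5 = -0.05714.
Total gain g = 0.23567.

0.24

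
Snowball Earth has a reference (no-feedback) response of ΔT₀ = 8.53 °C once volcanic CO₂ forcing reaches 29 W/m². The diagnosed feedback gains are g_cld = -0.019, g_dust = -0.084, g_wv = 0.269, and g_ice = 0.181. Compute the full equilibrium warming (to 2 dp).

13.06 °C

Total gain g = -0.019 − 0.084 + 0.269 + 0.181 = 0.347.
Amplification A = 1/(1 − 0.347) = 1.531.
ΔT = 8.53 × 1.531 = 13.06 °C.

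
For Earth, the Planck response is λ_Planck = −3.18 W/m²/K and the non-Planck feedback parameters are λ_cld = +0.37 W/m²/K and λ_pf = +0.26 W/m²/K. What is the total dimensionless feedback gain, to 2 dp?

Convert to gains: g_cld = 0.37/3.18 = 0.1164; g_pf = 0.26/3.18 = 0.08176.
Total gain g = 0.19816.

0.20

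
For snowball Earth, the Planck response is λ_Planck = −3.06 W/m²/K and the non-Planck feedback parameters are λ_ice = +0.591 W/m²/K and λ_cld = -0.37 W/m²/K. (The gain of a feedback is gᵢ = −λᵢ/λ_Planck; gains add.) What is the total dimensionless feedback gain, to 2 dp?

0.07

Convert to gains: g_ice = 0.591/3.06 = 0.1931; g_cld = -0.37/3.06 = -0.1209.
Total gain g = 0.0722.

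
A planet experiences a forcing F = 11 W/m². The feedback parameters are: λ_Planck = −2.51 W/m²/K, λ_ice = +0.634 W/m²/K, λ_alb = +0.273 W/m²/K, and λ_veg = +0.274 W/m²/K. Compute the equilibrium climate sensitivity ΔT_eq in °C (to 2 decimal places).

Net feedback parameter λ = (−2.51) + (+0.634) + (+0.273) + (+0.274) = -1.329 W/m²/K.
ΔT = −F/λ = −11/(-1.329) = 8.28 °C.

8.28 °C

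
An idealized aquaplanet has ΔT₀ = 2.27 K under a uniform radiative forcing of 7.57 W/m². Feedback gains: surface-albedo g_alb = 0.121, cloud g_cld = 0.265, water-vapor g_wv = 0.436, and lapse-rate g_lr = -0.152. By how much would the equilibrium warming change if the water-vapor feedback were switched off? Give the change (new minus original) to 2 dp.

Original: g = 0.67, ΔT = 2.27/(1−0.67) = 6.8788 K.
Without water-vapor: g' = 0.234, ΔT' = 2.27/(1−0.234) = 2.9634 K.
Change = 2.9634 − 6.8788 = -3.92 K.

-3.92 K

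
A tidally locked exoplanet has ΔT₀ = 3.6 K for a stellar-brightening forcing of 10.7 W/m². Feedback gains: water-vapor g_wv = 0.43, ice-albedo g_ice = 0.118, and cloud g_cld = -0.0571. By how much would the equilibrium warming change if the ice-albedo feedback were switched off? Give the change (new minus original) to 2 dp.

Original: g = 0.4909, ΔT = 3.6/(1−0.4909) = 7.0713 K.
Without ice-albedo: g' = 0.3729, ΔT' = 3.6/(1−0.3729) = 5.7407 K.
Change = 5.7407 − 7.0713 = -1.33 K.

-1.33 K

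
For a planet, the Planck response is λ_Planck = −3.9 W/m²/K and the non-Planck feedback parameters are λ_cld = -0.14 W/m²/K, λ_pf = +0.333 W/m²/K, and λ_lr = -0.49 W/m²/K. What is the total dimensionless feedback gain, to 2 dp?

-0.08

Convert to gains: g_cld = -0.14/3.9 = -0.0359; g_pf = 0.333/3.9 = 0.08538; g_lr = -0.49/3.9 = -0.1256.
Total gain g = -0.07612.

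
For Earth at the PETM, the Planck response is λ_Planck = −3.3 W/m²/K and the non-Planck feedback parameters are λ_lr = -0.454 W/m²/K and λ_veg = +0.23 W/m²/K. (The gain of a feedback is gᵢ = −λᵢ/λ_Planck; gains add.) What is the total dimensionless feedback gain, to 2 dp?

Convert to gains: g_lr = -0.454/3.3 = -0.1376; g_veg = 0.23/3.3 = 0.0697.
Total gain g = -0.0679.

-0.07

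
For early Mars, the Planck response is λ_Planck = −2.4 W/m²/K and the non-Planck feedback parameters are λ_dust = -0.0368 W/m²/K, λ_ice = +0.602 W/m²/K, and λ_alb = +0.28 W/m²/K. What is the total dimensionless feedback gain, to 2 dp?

Convert to gains: g_dust = -0.0368/2.4 = -0.01533; g_ice = 0.602/2.4 = 0.2508; g_alb = 0.28/2.4 = 0.1167.
Total gain g = 0.35217.

0.35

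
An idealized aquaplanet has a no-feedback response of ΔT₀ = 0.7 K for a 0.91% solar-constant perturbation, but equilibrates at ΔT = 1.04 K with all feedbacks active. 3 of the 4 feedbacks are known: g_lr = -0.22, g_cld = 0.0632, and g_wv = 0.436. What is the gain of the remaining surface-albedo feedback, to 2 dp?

0.05

Amplification A = ΔT/ΔT₀ = 1.04/0.7 = 1.486.
Total gain g = 1 − 1/A = 1 − 1/1.486 = 0.3271.
Known gains sum to -0.22 + 0.0632 + 0.436 = 0.2792.
g_alb = 0.3271 − 0.2792 = 0.05.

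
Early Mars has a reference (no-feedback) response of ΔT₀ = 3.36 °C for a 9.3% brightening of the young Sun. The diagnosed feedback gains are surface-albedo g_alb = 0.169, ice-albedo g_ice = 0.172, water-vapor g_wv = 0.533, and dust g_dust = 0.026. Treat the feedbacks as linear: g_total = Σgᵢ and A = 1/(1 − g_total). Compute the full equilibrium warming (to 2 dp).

33.60 °C

Total gain g = 0.169 + 0.172 + 0.533 + 0.026 = 0.9.
Amplification A = 1/(1 − 0.9) = 10.
ΔT = 3.36 × 10 = 33.60 °C.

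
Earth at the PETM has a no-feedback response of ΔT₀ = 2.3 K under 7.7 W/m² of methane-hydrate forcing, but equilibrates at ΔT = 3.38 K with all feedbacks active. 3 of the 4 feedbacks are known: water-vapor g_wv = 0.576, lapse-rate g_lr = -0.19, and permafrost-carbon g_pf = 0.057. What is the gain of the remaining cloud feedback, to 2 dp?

Amplification A = ΔT/ΔT₀ = 3.38/2.3 = 1.47.
Total gain g = 1 − 1/A = 1 − 1/1.47 = 0.3197.
Known gains sum to 0.576 − 0.19 + 0.057 = 0.443.
g_cld = 0.3197 − 0.443 = -0.12.

-0.12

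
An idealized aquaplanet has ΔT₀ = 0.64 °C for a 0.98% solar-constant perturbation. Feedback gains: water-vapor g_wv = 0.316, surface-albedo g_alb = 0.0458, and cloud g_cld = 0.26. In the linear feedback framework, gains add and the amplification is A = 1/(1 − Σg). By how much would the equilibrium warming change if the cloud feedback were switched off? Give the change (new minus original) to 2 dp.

-0.69 °C

Original: g = 0.6218, ΔT = 0.64/(1−0.6218) = 1.6922 °C.
Without cloud: g' = 0.3618, ΔT' = 0.64/(1−0.3618) = 1.0028 °C.
Change = 1.0028 − 1.6922 = -0.69 °C.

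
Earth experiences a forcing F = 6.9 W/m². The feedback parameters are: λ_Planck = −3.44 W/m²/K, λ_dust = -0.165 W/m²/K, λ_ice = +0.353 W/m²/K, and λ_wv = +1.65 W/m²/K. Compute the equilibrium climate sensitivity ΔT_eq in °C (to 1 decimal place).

Net feedback parameter λ = (−3.44) + (-0.165) + (+0.353) + (+1.65) = -1.602 W/m²/K.
ΔT = −F/λ = −6.9/(-1.602) = 4.3 °C.

4.3 °C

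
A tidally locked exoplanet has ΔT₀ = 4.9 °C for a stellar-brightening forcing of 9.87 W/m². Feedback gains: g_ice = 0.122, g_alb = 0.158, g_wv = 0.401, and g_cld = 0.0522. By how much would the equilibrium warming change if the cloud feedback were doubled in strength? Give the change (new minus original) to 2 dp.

Original: g = 0.7332, ΔT = 4.9/(1−0.7332) = 18.3658 °C.
With doubled cloud: g' = 0.7854, ΔT' = 4.9/(1−0.7854) = 22.8332 °C.
Change = 22.8332 − 18.3658 = 4.47 °C.

4.47 °C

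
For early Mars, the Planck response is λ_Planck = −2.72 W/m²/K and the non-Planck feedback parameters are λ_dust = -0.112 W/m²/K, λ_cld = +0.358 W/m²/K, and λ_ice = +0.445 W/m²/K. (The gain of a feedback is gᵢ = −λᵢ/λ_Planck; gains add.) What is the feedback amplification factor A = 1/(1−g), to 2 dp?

Convert to gains: g_dust = -0.112/2.72 = -0.04118; g_cld = 0.358/2.72 = 0.1316; g_ice = 0.445/2.72 = 0.1636.
Total gain g = 0.25402.
A = 1/(1 − 0.25402) = 1.34.

1.34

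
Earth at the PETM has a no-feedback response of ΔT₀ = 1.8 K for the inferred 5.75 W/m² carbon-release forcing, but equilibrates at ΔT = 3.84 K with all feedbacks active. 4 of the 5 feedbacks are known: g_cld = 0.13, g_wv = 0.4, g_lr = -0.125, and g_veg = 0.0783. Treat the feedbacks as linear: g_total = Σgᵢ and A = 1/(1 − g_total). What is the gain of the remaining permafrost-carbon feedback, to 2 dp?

0.05

Amplification A = ΔT/ΔT₀ = 3.84/1.8 = 2.133.
Total gain g = 1 − 1/A = 1 − 1/2.133 = 0.5312.
Known gains sum to 0.13 + 0.4 − 0.125 + 0.0783 = 0.4833.
g_pf = 0.5312 − 0.4833 = 0.05.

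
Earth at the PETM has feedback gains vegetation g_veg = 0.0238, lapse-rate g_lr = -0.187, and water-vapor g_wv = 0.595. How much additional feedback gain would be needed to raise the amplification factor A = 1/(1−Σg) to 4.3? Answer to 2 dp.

0.34

Current total gain = 0.4318.
Target gain for A = 4.3: g* = 1 − 1/4.3 = 0.7674.
Additional gain needed = 0.7674 − 0.4318 = 0.34.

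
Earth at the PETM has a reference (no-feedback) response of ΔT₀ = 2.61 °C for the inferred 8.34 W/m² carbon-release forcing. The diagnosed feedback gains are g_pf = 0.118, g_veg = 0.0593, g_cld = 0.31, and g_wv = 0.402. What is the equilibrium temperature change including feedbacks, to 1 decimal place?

23.6 °C

Total gain g = 0.118 + 0.0593 + 0.31 + 0.402 = 0.8893.
Amplification A = 1/(1 − 0.8893) = 9.033.
ΔT = 2.61 × 9.033 = 23.6 °C.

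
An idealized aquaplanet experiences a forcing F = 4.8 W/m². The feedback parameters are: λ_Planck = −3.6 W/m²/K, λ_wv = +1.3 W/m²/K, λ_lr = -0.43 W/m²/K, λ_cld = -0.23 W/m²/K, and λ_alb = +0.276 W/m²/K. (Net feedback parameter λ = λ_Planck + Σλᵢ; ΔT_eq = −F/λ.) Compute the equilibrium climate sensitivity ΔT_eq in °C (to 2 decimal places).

Net feedback parameter λ = (−3.6) + (+1.3) + (-0.43) + (-0.23) + (+0.276) = -2.684 W/m²/K.
ΔT = −F/λ = −4.8/(-2.684) = 1.79 °C.

1.79 °C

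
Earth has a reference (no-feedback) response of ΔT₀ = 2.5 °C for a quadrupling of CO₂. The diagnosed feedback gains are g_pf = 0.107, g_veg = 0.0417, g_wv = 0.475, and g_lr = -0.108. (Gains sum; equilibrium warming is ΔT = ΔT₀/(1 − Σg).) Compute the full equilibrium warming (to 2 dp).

Total gain g = 0.107 + 0.0417 + 0.475 − 0.108 = 0.5157.
Amplification A = 1/(1 − 0.5157) = 2.065.
ΔT = 2.5 × 2.065 = 5.16 °C.

5.16 °C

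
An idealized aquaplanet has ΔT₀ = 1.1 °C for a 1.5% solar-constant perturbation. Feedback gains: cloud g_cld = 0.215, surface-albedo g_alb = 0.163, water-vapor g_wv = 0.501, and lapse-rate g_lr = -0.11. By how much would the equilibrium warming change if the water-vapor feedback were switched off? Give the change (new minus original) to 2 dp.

-3.26 °C

Original: g = 0.769, ΔT = 1.1/(1−0.769) = 4.7619 °C.
Without water-vapor: g' = 0.268, ΔT' = 1.1/(1−0.268) = 1.5027 °C.
Change = 1.5027 − 4.7619 = -3.26 °C.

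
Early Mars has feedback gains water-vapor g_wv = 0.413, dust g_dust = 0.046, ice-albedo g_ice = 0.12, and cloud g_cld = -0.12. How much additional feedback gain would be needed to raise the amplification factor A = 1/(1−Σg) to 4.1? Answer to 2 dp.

Current total gain = 0.459.
Target gain for A = 4.1: g* = 1 − 1/4.1 = 0.7561.
Additional gain needed = 0.7561 − 0.459 = 0.30.

0.30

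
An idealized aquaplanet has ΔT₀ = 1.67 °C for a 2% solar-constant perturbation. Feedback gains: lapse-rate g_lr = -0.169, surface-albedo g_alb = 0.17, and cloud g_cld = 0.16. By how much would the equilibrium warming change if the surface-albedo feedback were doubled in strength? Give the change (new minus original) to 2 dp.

Original: g = 0.161, ΔT = 1.67/(1−0.161) = 1.9905 °C.
With doubled surface-albedo: g' = 0.331, ΔT' = 1.67/(1−0.331) = 2.4963 °C.
Change = 2.4963 − 1.9905 = 0.51 °C.

0.51 °C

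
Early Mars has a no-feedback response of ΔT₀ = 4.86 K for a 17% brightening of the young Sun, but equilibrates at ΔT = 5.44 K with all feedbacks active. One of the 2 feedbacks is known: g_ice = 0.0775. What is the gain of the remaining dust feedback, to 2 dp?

0.03

Amplification A = ΔT/ΔT₀ = 5.44/4.86 = 1.119.
Total gain g = 1 − 1/A = 1 − 1/1.119 = 0.1063.
The known gain is 0.0775.
g_dust = 0.1063 − 0.0775 = 0.03.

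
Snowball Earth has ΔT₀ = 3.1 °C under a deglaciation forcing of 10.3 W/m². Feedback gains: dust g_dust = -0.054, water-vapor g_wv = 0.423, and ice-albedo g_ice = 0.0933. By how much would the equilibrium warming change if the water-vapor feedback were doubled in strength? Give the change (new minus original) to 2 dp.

21.26 °C

Original: g = 0.4623, ΔT = 3.1/(1−0.4623) = 5.7653 °C.
With doubled water-vapor: g' = 0.8853, ΔT' = 3.1/(1−0.8853) = 27.0270 °C.
Change = 27.0270 − 5.7653 = 21.26 °C.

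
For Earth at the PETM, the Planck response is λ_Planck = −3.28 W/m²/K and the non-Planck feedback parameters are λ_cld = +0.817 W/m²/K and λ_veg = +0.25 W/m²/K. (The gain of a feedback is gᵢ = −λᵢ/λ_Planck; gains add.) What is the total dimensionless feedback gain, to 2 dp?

Convert to gains: g_cld = 0.817/3.28 = 0.2491; g_veg = 0.25/3.28 = 0.07622.
Total gain g = 0.32532.

0.33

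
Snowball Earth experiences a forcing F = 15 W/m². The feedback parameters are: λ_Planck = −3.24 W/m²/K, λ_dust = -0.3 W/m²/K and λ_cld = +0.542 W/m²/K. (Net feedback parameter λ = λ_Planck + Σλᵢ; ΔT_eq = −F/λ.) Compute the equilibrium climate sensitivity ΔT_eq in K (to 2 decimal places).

5.00 K

Net feedback parameter λ = (−3.24) + (-0.3) + (+0.542) = -2.998 W/m²/K.
ΔT = −F/λ = −15/(-2.998) = 5.00 K.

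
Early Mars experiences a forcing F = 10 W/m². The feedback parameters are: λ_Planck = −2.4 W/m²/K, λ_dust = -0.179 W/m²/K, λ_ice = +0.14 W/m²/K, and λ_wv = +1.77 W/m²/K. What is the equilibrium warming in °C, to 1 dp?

Net feedback parameter λ = (−2.4) + (-0.179) + (+0.14) + (+1.77) = -0.669 W/m²/K.
ΔT = −F/λ = −10/(-0.669) = 14.9 °C.

14.9 °C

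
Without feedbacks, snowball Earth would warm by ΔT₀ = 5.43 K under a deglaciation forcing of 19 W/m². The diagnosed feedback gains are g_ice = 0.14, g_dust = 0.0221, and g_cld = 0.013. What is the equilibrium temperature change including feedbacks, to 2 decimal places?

Total gain g = 0.14 + 0.0221 + 0.013 = 0.1751.
Amplification A = 1/(1 − 0.1751) = 1.212.
ΔT = 5.43 × 1.212 = 6.58 K.

6.58 K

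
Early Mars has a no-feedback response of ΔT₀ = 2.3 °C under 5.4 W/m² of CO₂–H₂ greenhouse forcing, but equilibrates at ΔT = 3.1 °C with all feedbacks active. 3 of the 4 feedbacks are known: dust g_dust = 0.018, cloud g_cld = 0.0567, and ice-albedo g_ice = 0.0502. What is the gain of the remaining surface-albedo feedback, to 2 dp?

0.13

Amplification A = ΔT/ΔT₀ = 3.1/2.3 = 1.348.
Total gain g = 1 − 1/A = 1 − 1/1.348 = 0.2582.
Known gains sum to 0.018 + 0.0567 + 0.0502 = 0.1249.
g_alb = 0.2582 − 0.1249 = 0.13.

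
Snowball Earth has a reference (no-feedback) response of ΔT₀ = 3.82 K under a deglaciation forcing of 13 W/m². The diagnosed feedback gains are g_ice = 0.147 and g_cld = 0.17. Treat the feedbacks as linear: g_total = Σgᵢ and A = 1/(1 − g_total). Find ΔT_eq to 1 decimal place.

5.6 K

Total gain g = 0.147 + 0.17 = 0.317.
Amplification A = 1/(1 − 0.317) = 1.464.
ΔT = 3.82 × 1.464 = 5.6 K.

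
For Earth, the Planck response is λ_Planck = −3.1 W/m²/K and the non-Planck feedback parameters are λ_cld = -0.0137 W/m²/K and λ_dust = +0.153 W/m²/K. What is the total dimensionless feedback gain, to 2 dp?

0.04

Convert to gains: g_cld = -0.0137/3.1 = -0.004419; g_dust = 0.153/3.1 = 0.04935.
Total gain g = 0.044931.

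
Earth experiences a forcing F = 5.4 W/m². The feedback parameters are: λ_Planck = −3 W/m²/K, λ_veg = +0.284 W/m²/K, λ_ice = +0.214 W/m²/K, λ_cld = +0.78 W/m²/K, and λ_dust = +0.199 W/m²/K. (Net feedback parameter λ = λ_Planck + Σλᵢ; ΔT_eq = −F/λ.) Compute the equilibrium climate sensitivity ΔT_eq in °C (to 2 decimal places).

3.55 °C

Net feedback parameter λ = (−3) + (+0.284) + (+0.214) + (+0.78) + (+0.199) = -1.523 W/m²/K.
ΔT = −F/λ = −5.4/(-1.523) = 3.55 °C.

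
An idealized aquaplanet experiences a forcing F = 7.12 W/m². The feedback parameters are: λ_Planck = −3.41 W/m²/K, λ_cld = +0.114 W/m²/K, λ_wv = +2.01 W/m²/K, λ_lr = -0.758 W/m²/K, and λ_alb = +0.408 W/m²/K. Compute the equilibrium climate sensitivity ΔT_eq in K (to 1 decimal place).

Net feedback parameter λ = (−3.41) + (+0.114) + (+2.01) + (-0.758) + (+0.408) = -1.636 W/m²/K.
ΔT = −F/λ = −7.12/(-1.636) = 4.4 K.

4.4 K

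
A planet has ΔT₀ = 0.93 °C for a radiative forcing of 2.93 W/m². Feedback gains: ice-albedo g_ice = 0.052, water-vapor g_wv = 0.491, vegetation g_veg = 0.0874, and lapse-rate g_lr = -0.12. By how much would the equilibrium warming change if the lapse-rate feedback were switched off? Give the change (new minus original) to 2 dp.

0.62 °C

Original: g = 0.5104, ΔT = 0.93/(1−0.5104) = 1.8995 °C.
Without lapse-rate: g' = 0.6304, ΔT' = 0.93/(1−0.6304) = 2.5162 °C.
Change = 2.5162 − 1.8995 = 0.62 °C.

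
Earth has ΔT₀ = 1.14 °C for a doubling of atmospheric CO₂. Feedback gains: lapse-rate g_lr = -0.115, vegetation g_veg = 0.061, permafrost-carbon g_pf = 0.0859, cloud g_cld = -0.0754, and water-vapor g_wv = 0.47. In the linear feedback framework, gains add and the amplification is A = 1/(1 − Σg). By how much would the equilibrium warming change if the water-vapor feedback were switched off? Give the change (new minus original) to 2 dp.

Original: g = 0.4265, ΔT = 1.14/(1−0.4265) = 1.9878 °C.
Without water-vapor: g' = -0.0435, ΔT' = 1.14/(1+0.0435) = 1.0925 °C.
Change = 1.0925 − 1.9878 = -0.90 °C.

-0.90 °C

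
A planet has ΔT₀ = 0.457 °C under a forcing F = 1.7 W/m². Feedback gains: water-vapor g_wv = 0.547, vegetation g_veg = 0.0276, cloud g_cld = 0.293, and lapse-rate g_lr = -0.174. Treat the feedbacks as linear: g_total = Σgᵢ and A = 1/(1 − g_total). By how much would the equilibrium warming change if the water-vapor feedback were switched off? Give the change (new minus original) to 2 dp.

-0.96 °C

Original: g = 0.6936, ΔT = 0.457/(1−0.6936) = 1.4915 °C.
Without water-vapor: g' = 0.1466, ΔT' = 0.457/(1−0.1466) = 0.5355 °C.
Change = 0.5355 − 1.4915 = -0.96 °C.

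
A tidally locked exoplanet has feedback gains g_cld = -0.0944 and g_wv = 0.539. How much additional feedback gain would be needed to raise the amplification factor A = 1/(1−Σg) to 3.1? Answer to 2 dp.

Current total gain = 0.4446.
Target gain for A = 3.1: g* = 1 − 1/3.1 = 0.6774.
Additional gain needed = 0.6774 − 0.4446 = 0.23.

0.23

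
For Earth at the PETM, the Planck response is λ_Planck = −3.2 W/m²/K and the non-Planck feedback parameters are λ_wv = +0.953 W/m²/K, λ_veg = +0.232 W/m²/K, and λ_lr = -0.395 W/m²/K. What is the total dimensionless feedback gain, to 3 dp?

Convert to gains: g_wv = 0.953/3.2 = 0.2978; g_veg = 0.232/3.2 = 0.0725; g_lr = -0.395/3.2 = -0.1234.
Total gain g = 0.2469.

0.247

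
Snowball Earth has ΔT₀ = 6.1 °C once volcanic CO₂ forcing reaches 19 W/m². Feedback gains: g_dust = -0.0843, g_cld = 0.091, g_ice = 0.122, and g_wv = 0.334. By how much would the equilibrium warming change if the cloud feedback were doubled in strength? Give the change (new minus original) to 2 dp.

2.31 °C

Original: g = 0.4627, ΔT = 6.1/(1−0.4627) = 11.3531 °C.
With doubled cloud: g' = 0.5537, ΔT' = 6.1/(1−0.5537) = 13.6679 °C.
Change = 13.6679 − 11.3531 = 2.31 °C.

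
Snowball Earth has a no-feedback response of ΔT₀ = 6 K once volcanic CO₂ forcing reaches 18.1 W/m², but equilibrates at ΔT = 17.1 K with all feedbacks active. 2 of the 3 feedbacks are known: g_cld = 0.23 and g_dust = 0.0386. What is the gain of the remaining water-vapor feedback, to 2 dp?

0.38

Amplification A = ΔT/ΔT₀ = 17.1/6 = 2.85.
Total gain g = 1 − 1/A = 1 − 1/2.85 = 0.6491.
Known gains sum to 0.23 + 0.0386 = 0.2686.
g_wv = 0.6491 − 0.2686 = 0.38.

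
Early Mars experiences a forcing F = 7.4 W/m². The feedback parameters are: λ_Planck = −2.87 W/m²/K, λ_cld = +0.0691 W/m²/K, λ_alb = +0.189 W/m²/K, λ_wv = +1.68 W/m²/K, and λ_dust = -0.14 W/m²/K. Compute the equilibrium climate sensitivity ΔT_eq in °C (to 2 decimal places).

Net feedback parameter λ = (−2.87) + (+0.0691) + (+0.189) + (+1.68) + (-0.14) = -1.0719 W/m²/K.
ΔT = −F/λ = −7.4/(-1.0719) = 6.90 °C.

6.90 °C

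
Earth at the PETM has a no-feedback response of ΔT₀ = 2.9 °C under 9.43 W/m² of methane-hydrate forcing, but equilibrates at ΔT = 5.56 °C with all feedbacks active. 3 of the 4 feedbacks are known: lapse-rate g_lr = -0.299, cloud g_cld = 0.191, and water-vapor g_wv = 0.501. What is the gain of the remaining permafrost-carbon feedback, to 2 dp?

0.09

Amplification A = ΔT/ΔT₀ = 5.56/2.9 = 1.917.
Total gain g = 1 − 1/A = 1 − 1/1.917 = 0.4784.
Known gains sum to -0.299 + 0.191 + 0.501 = 0.393.
g_pf = 0.4784 − 0.393 = 0.09.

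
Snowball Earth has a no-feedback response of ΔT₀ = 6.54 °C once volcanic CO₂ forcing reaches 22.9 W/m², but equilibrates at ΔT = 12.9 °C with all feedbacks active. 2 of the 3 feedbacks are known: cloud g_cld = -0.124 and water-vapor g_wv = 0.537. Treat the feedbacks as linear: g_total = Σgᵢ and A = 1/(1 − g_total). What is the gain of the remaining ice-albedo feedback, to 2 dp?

Amplification A = ΔT/ΔT₀ = 12.9/6.54 = 1.972.
Total gain g = 1 − 1/A = 1 − 1/1.972 = 0.4929.
Known gains sum to -0.124 + 0.537 = 0.413.
g_ice = 0.4929 − 0.413 = 0.08.

0.08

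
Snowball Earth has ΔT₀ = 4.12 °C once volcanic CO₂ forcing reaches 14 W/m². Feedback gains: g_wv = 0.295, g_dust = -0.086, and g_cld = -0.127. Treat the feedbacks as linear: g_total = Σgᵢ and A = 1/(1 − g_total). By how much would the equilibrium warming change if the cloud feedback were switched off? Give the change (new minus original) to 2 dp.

0.72 °C

Original: g = 0.082, ΔT = 4.12/(1−0.082) = 4.4880 °C.
Without cloud: g' = 0.209, ΔT' = 4.12/(1−0.209) = 5.2086 °C.
Change = 5.2086 − 4.4880 = 0.72 °C.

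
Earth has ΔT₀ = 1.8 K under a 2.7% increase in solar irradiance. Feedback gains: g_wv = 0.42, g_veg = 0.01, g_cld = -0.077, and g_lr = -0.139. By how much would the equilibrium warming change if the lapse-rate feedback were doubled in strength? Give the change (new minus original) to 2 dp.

Original: g = 0.214, ΔT = 1.8/(1−0.214) = 2.2901 K.
With doubled lapse-rate: g' = 0.075, ΔT' = 1.8/(1−0.075) = 1.9459 K.
Change = 1.9459 − 2.2901 = -0.34 K.

-0.34 K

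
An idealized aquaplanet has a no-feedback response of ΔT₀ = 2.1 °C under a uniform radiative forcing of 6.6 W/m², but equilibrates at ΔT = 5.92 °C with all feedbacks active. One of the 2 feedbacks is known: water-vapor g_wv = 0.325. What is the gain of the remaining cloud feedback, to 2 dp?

Amplification A = ΔT/ΔT₀ = 5.92/2.1 = 2.819.
Total gain g = 1 − 1/A = 1 − 1/2.819 = 0.6453.
The known gain is 0.325.
g_cld = 0.6453 − 0.325 = 0.32.

0.32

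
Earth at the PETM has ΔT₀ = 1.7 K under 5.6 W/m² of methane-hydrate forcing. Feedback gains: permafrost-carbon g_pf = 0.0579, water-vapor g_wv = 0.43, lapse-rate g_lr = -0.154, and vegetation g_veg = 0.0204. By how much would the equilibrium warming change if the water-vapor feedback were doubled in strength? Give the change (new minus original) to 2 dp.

Original: g = 0.3543, ΔT = 1.7/(1−0.3543) = 2.6328 K.
With doubled water-vapor: g' = 0.7843, ΔT' = 1.7/(1−0.7843) = 7.8813 K.
Change = 7.8813 − 2.6328 = 5.25 K.

5.25 K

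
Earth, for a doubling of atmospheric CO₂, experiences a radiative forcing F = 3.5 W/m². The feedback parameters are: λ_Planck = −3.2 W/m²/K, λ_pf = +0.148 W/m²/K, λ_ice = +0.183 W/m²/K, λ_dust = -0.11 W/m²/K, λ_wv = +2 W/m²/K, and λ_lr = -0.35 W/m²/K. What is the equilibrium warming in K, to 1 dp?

Net feedback parameter λ = (−3.2) + (+0.148) + (+0.183) + (-0.11) + (+2) + (-0.35) = -1.329 W/m²/K.
ΔT = −F/λ = −3.5/(-1.329) = 2.6 K.

2.6 K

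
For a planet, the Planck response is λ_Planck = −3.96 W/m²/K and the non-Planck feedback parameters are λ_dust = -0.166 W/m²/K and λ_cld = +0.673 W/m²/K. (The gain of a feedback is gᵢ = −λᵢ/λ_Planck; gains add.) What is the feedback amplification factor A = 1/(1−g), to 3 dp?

1.147

Convert to gains: g_dust = -0.166/3.96 = -0.04192; g_cld = 0.673/3.96 = 0.1699.
Total gain g = 0.12798.
A = 1/(1 − 0.12798) = 1.147.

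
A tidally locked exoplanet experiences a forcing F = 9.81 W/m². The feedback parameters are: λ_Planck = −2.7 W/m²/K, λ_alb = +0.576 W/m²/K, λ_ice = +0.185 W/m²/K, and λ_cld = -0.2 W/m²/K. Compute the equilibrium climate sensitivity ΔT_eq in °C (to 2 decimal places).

4.59 °C

Net feedback parameter λ = (−2.7) + (+0.576) + (+0.185) + (-0.2) = -2.139 W/m²/K.
ΔT = −F/λ = −9.81/(-2.139) = 4.59 °C.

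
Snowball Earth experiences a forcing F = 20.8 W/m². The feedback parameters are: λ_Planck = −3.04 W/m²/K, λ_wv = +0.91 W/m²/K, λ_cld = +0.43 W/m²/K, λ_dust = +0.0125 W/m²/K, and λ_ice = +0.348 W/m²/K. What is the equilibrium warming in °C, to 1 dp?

15.5 °C

Net feedback parameter λ = (−3.04) + (+0.91) + (+0.43) + (+0.0125) + (+0.348) = -1.3395 W/m²/K.
ΔT = −F/λ = −20.8/(-1.3395) = 15.5 °C.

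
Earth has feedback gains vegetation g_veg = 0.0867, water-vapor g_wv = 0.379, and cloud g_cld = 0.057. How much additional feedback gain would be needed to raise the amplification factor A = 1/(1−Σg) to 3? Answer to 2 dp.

Current total gain = 0.5227.
Target gain for A = 3: g* = 1 − 1/3 = 0.6667.
Additional gain needed = 0.6667 − 0.5227 = 0.14.

0.14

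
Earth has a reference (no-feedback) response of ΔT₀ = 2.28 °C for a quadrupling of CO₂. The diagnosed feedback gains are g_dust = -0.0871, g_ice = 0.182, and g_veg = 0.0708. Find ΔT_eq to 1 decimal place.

Total gain g = -0.0871 + 0.182 + 0.0708 = 0.1657.
Amplification A = 1/(1 − 0.1657) = 1.199.
ΔT = 2.28 × 1.199 = 2.7 °C.

2.7 °C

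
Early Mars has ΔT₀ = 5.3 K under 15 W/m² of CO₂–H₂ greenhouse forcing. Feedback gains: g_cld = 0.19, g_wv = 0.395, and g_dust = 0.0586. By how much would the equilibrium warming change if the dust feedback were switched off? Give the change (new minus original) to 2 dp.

Original: g = 0.6436, ΔT = 5.3/(1−0.6436) = 14.8709 K.
Without dust: g' = 0.585, ΔT' = 5.3/(1−0.585) = 12.7711 K.
Change = 12.7711 − 14.8709 = -2.10 K.

-2.10 K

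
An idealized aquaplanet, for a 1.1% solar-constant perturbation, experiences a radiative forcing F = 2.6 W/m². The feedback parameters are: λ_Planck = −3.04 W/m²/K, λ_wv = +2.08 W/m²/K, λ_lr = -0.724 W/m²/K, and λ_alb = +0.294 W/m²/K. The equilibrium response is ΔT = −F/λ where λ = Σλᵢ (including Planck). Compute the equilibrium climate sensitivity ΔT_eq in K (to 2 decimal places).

1.87 K

Net feedback parameter λ = (−3.04) + (+2.08) + (-0.724) + (+0.294) = -1.39 W/m²/K.
ΔT = −F/λ = −2.6/(-1.39) = 1.87 K.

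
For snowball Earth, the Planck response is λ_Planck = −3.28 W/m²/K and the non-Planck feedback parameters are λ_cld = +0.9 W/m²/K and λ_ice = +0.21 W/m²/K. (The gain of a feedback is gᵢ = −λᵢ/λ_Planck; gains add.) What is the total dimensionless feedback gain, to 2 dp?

Convert to gains: g_cld = 0.9/3.28 = 0.2744; g_ice = 0.21/3.28 = 0.06402.
Total gain g = 0.33842.

0.34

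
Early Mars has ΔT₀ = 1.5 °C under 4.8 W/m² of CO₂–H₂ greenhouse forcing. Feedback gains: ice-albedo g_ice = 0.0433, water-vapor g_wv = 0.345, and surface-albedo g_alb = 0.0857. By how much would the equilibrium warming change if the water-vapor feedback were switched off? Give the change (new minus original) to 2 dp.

Original: g = 0.474, ΔT = 1.5/(1−0.474) = 2.8517 °C.
Without water-vapor: g' = 0.129, ΔT' = 1.5/(1−0.129) = 1.7222 °C.
Change = 1.7222 − 2.8517 = -1.13 °C.

-1.13 °C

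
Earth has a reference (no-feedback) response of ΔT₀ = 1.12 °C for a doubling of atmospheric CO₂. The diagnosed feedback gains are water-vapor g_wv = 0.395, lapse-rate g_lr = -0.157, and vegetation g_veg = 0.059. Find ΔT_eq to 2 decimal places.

Total gain g = 0.395 − 0.157 + 0.059 = 0.297.
Amplification A = 1/(1 − 0.297) = 1.422.
ΔT = 1.12 × 1.422 = 1.59 °C.

1.59 °C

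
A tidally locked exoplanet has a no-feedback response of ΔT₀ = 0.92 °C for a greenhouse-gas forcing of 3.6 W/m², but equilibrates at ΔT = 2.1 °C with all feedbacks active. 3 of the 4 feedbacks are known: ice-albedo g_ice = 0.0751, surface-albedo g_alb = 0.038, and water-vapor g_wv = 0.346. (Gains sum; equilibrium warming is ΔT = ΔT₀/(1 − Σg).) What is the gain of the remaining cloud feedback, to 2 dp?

0.10

Amplification A = ΔT/ΔT₀ = 2.1/0.92 = 2.283.
Total gain g = 1 − 1/A = 1 − 1/2.283 = 0.562.
Known gains sum to 0.0751 + 0.038 + 0.346 = 0.4591.
g_cld = 0.562 − 0.4591 = 0.10.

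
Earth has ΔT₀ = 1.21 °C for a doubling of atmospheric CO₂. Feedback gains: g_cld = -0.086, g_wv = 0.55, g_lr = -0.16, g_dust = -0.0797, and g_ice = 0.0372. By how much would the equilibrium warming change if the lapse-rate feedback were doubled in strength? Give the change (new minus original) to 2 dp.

-0.29 °C

Original: g = 0.2615, ΔT = 1.21/(1−0.2615) = 1.6385 °C.
With doubled lapse-rate: g' = 0.1015, ΔT' = 1.21/(1−0.1015) = 1.3467 °C.
Change = 1.3467 − 1.6385 = -0.29 °C.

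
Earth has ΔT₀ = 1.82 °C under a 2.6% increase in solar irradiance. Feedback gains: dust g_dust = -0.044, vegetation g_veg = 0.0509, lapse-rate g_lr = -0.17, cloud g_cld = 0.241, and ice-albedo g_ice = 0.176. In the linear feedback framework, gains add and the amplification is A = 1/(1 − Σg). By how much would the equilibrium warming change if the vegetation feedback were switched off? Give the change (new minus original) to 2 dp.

Original: g = 0.2539, ΔT = 1.82/(1−0.2539) = 2.4394 °C.
Without vegetation: g' = 0.203, ΔT' = 1.82/(1−0.203) = 2.2836 °C.
Change = 2.2836 − 2.4394 = -0.16 °C.

-0.16 °C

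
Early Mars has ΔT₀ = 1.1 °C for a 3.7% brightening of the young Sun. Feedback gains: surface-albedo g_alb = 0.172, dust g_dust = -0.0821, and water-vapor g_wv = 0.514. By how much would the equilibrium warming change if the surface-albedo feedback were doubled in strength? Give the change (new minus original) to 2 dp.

Original: g = 0.6039, ΔT = 1.1/(1−0.6039) = 2.7771 °C.
With doubled surface-albedo: g' = 0.7759, ΔT' = 1.1/(1−0.7759) = 4.9085 °C.
Change = 4.9085 − 2.7771 = 2.13 °C.

2.13 °C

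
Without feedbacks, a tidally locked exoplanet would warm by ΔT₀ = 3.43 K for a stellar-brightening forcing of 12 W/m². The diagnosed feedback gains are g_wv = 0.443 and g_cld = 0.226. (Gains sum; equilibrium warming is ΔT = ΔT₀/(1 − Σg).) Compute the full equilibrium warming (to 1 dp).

10.4 K

Total gain g = 0.443 + 0.226 = 0.669.
Amplification A = 1/(1 − 0.669) = 3.021.
ΔT = 3.43 × 3.021 = 10.4 K.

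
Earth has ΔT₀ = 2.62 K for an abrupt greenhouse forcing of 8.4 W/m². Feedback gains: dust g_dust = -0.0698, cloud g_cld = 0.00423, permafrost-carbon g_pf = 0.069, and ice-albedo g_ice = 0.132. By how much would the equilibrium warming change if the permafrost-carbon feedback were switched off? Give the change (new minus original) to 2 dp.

Original: g = 0.13543, ΔT = 2.62/(1−0.13543) = 3.0304 K.
Without permafrost-carbon: g' = 0.06643, ΔT' = 2.62/(1−0.06643) = 2.8064 K.
Change = 2.8064 − 3.0304 = -0.22 K.

-0.22 K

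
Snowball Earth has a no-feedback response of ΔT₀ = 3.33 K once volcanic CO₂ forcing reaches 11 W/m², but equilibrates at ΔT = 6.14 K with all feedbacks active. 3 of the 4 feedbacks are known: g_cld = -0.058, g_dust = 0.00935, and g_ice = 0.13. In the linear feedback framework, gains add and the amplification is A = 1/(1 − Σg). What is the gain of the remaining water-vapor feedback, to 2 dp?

Amplification A = ΔT/ΔT₀ = 6.14/3.33 = 1.844.
Total gain g = 1 − 1/A = 1 − 1/1.844 = 0.4577.
Known gains sum to -0.058 + 0.00935 + 0.13 = 0.08135.
g_wv = 0.4577 − 0.08135 = 0.38.

0.38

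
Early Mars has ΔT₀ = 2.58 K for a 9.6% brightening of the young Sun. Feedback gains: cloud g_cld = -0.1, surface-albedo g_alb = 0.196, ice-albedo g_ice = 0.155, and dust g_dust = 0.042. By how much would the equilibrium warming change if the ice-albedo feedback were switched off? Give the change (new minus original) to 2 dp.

Original: g = 0.293, ΔT = 2.58/(1−0.293) = 3.6492 K.
Without ice-albedo: g' = 0.138, ΔT' = 2.58/(1−0.138) = 2.9930 K.
Change = 2.9930 − 3.6492 = -0.66 K.

-0.66 K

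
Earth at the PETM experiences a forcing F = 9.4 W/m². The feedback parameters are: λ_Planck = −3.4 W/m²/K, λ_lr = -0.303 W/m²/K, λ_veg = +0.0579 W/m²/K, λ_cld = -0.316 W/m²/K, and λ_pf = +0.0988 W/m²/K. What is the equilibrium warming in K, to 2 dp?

2.43 K

Net feedback parameter λ = (−3.4) + (-0.303) + (+0.0579) + (-0.316) + (+0.0988) = -3.8623 W/m²/K.
ΔT = −F/λ = −9.4/(-3.8623) = 2.43 K.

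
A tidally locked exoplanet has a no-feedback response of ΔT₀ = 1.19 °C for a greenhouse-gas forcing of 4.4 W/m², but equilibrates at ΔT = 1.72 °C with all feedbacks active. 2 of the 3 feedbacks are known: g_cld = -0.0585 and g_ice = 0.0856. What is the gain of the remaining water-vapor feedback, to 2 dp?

Amplification A = ΔT/ΔT₀ = 1.72/1.19 = 1.445.
Total gain g = 1 − 1/A = 1 − 1/1.445 = 0.308.
Known gains sum to -0.0585 + 0.0856 = 0.0271.
g_wv = 0.308 − 0.0271 = 0.28.

0.28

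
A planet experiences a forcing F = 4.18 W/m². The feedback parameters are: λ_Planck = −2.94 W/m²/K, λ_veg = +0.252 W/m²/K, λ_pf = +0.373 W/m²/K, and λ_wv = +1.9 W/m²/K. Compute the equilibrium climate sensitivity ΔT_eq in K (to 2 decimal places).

Net feedback parameter λ = (−2.94) + (+0.252) + (+0.373) + (+1.9) = -0.415 W/m²/K.
ΔT = −F/λ = −4.18/(-0.415) = 10.07 K.

10.07 K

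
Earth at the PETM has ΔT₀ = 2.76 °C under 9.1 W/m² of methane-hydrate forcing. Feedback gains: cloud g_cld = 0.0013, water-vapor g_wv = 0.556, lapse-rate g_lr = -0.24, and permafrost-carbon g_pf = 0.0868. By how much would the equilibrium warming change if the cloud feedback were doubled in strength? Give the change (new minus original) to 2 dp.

0.01 °C

Original: g = 0.4041, ΔT = 2.76/(1−0.4041) = 4.6316 °C.
With doubled cloud: g' = 0.4054, ΔT' = 2.76/(1−0.4054) = 4.6418 °C.
Change = 4.6418 − 4.6316 = 0.01 °C.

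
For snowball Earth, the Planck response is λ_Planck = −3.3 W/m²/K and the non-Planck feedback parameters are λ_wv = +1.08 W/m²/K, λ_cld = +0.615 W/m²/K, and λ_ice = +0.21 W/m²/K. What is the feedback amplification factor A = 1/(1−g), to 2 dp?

Convert to gains: g_wv = 1.08/3.3 = 0.3273; g_cld = 0.615/3.3 = 0.1864; g_ice = 0.21/3.3 = 0.06364.
Total gain g = 0.57734.
A = 1/(1 − 0.57734) = 2.37.

2.37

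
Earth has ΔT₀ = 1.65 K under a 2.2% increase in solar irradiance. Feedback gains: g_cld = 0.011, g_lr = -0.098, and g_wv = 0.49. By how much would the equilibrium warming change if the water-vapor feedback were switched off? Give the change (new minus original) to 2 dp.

Original: g = 0.403, ΔT = 1.65/(1−0.403) = 2.7638 K.
Without water-vapor: g' = -0.087, ΔT' = 1.65/(1+0.087) = 1.5179 K.
Change = 1.5179 − 2.7638 = -1.25 K.

-1.25 K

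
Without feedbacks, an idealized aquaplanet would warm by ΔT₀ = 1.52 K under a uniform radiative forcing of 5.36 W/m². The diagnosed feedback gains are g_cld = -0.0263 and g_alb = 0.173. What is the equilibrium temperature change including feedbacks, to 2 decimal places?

Total gain g = -0.0263 + 0.173 = 0.1467.
Amplification A = 1/(1 − 0.1467) = 1.172.
ΔT = 1.52 × 1.172 = 1.78 K.

1.78 K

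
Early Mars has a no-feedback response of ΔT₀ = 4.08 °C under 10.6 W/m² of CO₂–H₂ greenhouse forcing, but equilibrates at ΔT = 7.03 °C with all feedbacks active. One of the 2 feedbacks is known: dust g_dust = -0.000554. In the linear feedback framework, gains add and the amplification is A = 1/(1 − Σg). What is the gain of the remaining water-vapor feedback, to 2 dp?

0.42

Amplification A = ΔT/ΔT₀ = 7.03/4.08 = 1.723.
Total gain g = 1 − 1/A = 1 − 1/1.723 = 0.4196.
The known gain is -0.000554.
g_wv = 0.4196 + 0.000554 = 0.42.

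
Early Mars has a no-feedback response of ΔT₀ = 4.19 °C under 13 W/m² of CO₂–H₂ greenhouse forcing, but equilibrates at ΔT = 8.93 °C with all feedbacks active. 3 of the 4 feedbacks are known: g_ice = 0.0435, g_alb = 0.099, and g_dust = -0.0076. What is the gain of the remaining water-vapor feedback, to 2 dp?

0.40

Amplification A = ΔT/ΔT₀ = 8.93/4.19 = 2.131.
Total gain g = 1 − 1/A = 1 − 1/2.131 = 0.5307.
Known gains sum to 0.0435 + 0.099 − 0.0076 = 0.1349.
g_wv = 0.5307 − 0.1349 = 0.40.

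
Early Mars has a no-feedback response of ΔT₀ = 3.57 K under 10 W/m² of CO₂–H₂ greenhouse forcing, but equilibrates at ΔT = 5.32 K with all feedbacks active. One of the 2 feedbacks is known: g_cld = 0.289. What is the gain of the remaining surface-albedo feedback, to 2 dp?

Amplification A = ΔT/ΔT₀ = 5.32/3.57 = 1.49.
Total gain g = 1 − 1/A = 1 − 1/1.49 = 0.3289.
The known gain is 0.289.
g_alb = 0.3289 − 0.289 = 0.04.

0.04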